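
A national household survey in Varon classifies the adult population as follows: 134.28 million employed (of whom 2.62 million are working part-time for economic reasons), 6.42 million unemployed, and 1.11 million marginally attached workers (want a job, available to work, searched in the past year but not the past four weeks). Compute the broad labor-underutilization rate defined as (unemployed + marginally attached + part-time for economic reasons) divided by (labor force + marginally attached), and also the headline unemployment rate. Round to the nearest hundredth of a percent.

Broad underutilization rate ≈ 7.16%; headline unemployment rate ≈ 4.56%.

Labor force = 134.28 + 6.42 = 140.70 million.
Numerator = 6.42 + 1.11 + 2.62 = 10.15 million.
Denominator = 140.70 + 1.11 = 141.81 million.
Broad rate = 10.15 / 141.81 = 7.16%.
Headline unemployment rate = 6.42 / 140.70 = 4.56%.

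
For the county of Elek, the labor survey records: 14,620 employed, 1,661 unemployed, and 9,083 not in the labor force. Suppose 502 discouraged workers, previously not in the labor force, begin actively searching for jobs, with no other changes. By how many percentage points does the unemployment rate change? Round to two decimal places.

Initially, labor force = 14,620 + 1,661 = 16,281, so u = 1,661/16,281 = 10.20%.
After the change, unemployed and labor force both rise by 502 → E = 14,620, U = 2,163, labor force = 16,783.
New unemployment rate = 2,163 / 16,783 = 12.89%.
Change = 12.89% − 10.20% = +2.69 percentage points.

The unemployment rate changes by +2.69 percentage points.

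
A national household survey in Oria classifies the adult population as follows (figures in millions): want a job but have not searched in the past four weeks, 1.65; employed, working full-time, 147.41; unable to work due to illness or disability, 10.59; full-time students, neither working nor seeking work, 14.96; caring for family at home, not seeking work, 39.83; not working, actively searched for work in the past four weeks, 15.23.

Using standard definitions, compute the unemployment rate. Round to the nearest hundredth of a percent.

Employed = 147.41 million.
Unemployed = 15.23 million.
Labor force = 147.41 + 15.23 = 162.64 million.
Unemployment rate = 15.23 / 162.64 = 9.36%.

Unemployment rate ≈ 9.36%.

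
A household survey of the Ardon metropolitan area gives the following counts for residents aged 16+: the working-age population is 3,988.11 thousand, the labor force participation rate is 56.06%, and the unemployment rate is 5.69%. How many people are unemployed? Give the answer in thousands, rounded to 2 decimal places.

Labor force = 0.5606 × 3,988.11 = 2,235.73 thousand.
Unemployed = 0.0569 × 2,235.73 ≈ 127.21 thousand.

About 127.21 thousand are unemployed.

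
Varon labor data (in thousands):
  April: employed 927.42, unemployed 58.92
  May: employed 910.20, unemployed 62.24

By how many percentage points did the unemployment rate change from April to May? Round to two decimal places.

April: labor force = 927.42 + 58.92 = 986.34; u = 58.92/986.34 = 5.97%.
May: labor force = 910.20 + 62.24 = 972.44; u = 62.24/972.44 = 6.40%.
Change = 6.40% − 5.97% = +0.43 pp.

The unemployment rate changed by +0.43 percentage points.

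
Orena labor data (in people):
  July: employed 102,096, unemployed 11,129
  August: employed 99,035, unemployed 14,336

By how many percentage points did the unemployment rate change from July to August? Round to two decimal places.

The unemployment rate changed by +2.82 percentage points.

July: labor force = 102,096 + 11,129 = 113,225; u = 11,129/113,225 = 9.83%.
August: labor force = 99,035 + 14,336 = 113,371; u = 14,336/113,371 = 12.65%.
Change = 12.65% − 9.83% = +2.82 pp.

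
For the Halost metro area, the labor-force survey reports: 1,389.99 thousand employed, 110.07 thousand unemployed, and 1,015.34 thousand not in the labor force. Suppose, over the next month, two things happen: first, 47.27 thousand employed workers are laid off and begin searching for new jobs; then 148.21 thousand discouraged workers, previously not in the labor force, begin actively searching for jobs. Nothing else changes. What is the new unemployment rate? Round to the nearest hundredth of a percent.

New unemployment rate ≈ 18.54%.

Initially, labor force = 1,389.99 + 110.07 = 1,500.06 thousand, so u = 110.07/1,500.06 = 7.34%.
After the first change, employed falls and unemployed rises by 47.27; labor force unchanged → E = 1,342.72, U = 157.34, labor force = 1,500.06 thousand.
After the second change, unemployed and labor force both rise by 148.21 → E = 1,342.72, U = 305.55, labor force = 1,648.27 thousand.
New unemployment rate = 305.55 / 1,648.27 = 18.54%.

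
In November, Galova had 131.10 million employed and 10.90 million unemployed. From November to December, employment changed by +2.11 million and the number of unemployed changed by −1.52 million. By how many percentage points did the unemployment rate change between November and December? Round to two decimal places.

The unemployment rate changed by −1.10 percentage points.

November: labor force = 131.10 + 10.90 = 142.00; u = 10.90/142.00 = 7.68%.
December: labor force = 133.21 + 9.38 = 142.59; u = 9.38/142.59 = 6.58%.
Change = 6.58% − 7.68% = −1.10 pp.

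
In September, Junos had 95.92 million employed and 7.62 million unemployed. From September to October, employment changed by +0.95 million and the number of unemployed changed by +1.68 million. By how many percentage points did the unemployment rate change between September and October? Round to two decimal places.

September: labor force = 95.92 + 7.62 = 103.54; u = 7.62/103.54 = 7.36%.
October: labor force = 96.87 + 9.30 = 106.17; u = 9.30/106.17 = 8.76%.
Change = 8.76% − 7.36% = +1.40 pp.

The unemployment rate changed by +1.40 percentage points.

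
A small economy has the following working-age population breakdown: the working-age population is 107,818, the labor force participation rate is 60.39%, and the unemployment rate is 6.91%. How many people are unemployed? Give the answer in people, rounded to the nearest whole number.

Labor force = 0.6039 × 107,818 = 65,111.
Unemployed = 0.0691 × 65,111 ≈ 4,499.

About 4,499 are unemployed.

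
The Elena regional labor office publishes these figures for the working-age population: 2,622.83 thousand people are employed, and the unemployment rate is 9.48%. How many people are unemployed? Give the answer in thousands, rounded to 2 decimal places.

Let U be the number unemployed. The labor force is E + U, and U/(E+U) = 0.0948.
So U = 0.0948 × 2,622.83 / (1 − 0.0948) = 248.6443 / 0.9052 ≈ 274.68 thousand.

About 274.68 thousand are unemployed.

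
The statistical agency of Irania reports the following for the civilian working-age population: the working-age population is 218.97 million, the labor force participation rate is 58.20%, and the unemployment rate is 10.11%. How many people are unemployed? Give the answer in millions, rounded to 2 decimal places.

About 12.88 million are unemployed.

Labor force = 0.5820 × 218.97 = 127.44 million.
Unemployed = 0.1011 × 127.44 ≈ 12.88 million.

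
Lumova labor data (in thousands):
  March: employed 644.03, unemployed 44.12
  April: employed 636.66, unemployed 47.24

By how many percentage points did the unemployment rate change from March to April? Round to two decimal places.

The unemployment rate changed by +0.50 percentage points.

March: labor force = 644.03 + 44.12 = 688.15; u = 44.12/688.15 = 6.41%.
April: labor force = 636.66 + 47.24 = 683.90; u = 47.24/683.90 = 6.91%.
Change = 6.91% − 6.41% = +0.50 pp.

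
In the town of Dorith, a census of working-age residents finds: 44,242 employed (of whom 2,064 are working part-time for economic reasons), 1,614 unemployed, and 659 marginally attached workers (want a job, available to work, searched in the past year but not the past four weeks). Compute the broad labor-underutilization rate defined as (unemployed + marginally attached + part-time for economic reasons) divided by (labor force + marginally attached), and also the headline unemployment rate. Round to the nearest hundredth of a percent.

Broad underutilization rate ≈ 9.32%; headline unemployment rate ≈ 3.52%.

Labor force = 44,242 + 1,614 = 45,856.
Numerator = 1,614 + 659 + 2,064 = 4,337.
Denominator = 45,856 + 659 = 46,515.
Broad rate = 4,337 / 46,515 = 9.32%.
Headline unemployment rate = 1,614 / 45,856 = 3.52%.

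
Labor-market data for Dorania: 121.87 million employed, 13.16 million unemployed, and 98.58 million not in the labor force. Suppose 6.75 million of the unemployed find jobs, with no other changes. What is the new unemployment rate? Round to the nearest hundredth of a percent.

Initially, labor force = 121.87 + 13.16 = 135.03 million, so u = 13.16/135.03 = 9.75%.
After the change, unemployed falls and employed rises by 6.75; labor force unchanged → E = 128.62, U = 6.41, labor force = 135.03 million.
New unemployment rate = 6.41 / 135.03 = 4.75%.

New unemployment rate ≈ 4.75%.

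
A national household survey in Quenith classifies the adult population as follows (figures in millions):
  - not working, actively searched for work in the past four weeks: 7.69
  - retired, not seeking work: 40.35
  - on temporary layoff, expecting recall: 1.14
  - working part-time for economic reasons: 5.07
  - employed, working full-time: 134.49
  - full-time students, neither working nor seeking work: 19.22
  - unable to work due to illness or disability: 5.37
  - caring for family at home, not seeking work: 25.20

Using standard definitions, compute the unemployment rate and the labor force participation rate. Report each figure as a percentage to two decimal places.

Employed = 5.07 + 134.49 = 139.56 million (anyone who worked, including part-time for economic reasons, counts as employed).
Unemployed = 7.69 + 1.14 = 8.83 million (jobless and actively searching, or on temporary layoff).
Labor force = 139.56 + 8.83 = 148.39 million.
Not in labor force = 40.35 + 19.22 + 5.37 + 25.20 = 90.14 million (those not working and not actively searching are outside the labor force).
Civilian working-age population = 148.39 + 90.14 = 238.53 million.
Unemployment rate = 8.83 / 148.39 = 5.95%.
Labor force participation rate = 148.39 / 238.53 = 62.21%.

Unemployment rate ≈ 5.95%; labor force participation rate ≈ 62.21%.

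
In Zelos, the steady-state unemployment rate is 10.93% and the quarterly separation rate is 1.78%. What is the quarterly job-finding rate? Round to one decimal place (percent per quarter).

Job-finding rate ≈ 14.5% per quarter.

From u* = s/(s+f): f = s·(1−u)/u.
f = 1.78 × (1 − 0.1093) / 0.1093 = 1.5854 / 0.1093 ≈ 14.5% per quarter.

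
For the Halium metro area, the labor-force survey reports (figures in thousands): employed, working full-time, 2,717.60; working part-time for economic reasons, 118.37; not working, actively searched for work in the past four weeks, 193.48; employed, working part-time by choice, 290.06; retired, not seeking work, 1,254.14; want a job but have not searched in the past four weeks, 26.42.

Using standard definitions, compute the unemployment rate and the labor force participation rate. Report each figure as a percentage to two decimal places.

Employed = 2,717.60 + 118.37 + 290.06 = 3,126.03 thousand (anyone who worked, including part-time for economic reasons, counts as employed).
Unemployed = 193.48 thousand.
Labor force = 3,126.03 + 193.48 = 3,319.51 thousand.
Not in labor force = 1,254.14 + 26.42 = 1,280.56 thousand (those not working and not actively searching are outside the labor force — including those who want a job but have given up searching).
Civilian working-age population = 3,319.51 + 1,280.56 = 4,600.07 thousand.
Unemployment rate = 193.48 / 3,319.51 = 5.83%.
Labor force participation rate = 3,319.51 / 4,600.07 = 72.16%.

Unemployment rate ≈ 5.83%; labor force participation rate ≈ 72.16%.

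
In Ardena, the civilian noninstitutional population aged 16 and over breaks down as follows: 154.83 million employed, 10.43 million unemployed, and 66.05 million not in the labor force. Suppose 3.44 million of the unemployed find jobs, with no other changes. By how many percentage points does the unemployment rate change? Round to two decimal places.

Initially, labor force = 154.83 + 10.43 = 165.26 million, so u = 10.43/165.26 = 6.31%.
After the change, unemployed falls and employed rises by 3.44; labor force unchanged → E = 158.27, U = 6.99, labor force = 165.26 million.
New unemployment rate = 6.99 / 165.26 = 4.23%.
Change = 4.23% − 6.31% = −2.08 percentage points.

The unemployment rate changes by −2.08 percentage points.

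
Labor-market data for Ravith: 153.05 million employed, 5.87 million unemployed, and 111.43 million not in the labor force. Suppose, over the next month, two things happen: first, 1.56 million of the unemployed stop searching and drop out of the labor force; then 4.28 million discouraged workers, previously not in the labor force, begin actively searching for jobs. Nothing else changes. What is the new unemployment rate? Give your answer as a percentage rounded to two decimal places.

Initially, labor force = 153.05 + 5.87 = 158.92 million, so u = 5.87/158.92 = 3.69%.
After the first change, unemployed and labor force both fall by 1.56 → E = 153.05, U = 4.31, labor force = 157.36 million.
After the second change, unemployed and labor force both rise by 4.28 → E = 153.05, U = 8.59, labor force = 161.64 million.
New unemployment rate = 8.59 / 161.64 = 5.31%.

New unemployment rate ≈ 5.31%.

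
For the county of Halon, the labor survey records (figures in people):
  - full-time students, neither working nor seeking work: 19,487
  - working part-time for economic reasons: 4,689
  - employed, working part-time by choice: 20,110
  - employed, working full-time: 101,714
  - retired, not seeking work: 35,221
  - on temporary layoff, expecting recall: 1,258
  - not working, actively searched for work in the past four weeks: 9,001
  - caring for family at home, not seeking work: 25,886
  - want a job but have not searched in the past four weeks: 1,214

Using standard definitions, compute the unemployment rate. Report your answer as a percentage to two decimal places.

Unemployment rate ≈ 7.50%.

Employed = 4,689 + 20,110 + 101,714 = 126,513 (anyone who worked, including part-time for economic reasons, counts as employed).
Unemployed = 1,258 + 9,001 = 10,259 (jobless and actively searching, or on temporary layoff).
Labor force = 126,513 + 10,259 = 136,772.
Unemployment rate = 10,259 / 136,772 = 7.50%.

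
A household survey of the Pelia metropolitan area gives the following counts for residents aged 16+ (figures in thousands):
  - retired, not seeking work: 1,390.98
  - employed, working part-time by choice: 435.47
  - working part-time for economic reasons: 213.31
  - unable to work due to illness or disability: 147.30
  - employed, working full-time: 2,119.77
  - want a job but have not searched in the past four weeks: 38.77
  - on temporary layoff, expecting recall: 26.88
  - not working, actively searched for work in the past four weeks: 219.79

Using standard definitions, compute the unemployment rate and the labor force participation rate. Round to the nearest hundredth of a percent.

Unemployment rate ≈ 8.18%; labor force participation rate ≈ 65.66%.

Employed = 435.47 + 213.31 + 2,119.77 = 2,768.55 thousand (anyone who worked, including part-time for economic reasons, counts as employed).
Unemployed = 26.88 + 219.79 = 246.67 thousand (jobless and actively searching, or on temporary layoff).
Labor force = 2,768.55 + 246.67 = 3,015.22 thousand.
Not in labor force = 1,390.98 + 147.30 + 38.77 = 1,577.05 thousand (those not working and not actively searching are outside the labor force — including those who want a job but have given up searching).
Civilian working-age population = 3,015.22 + 1,577.05 = 4,592.27 thousand.
Unemployment rate = 246.67 / 3,015.22 = 8.18%.
Labor force participation rate = 3,015.22 / 4,592.27 = 65.66%.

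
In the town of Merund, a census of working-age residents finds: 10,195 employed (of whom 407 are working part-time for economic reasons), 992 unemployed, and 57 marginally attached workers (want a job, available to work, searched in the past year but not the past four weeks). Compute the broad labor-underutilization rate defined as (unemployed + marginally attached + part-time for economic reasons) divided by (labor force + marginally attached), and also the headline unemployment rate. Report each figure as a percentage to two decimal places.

Broad underutilization rate ≈ 12.95%; headline unemployment rate ≈ 8.87%.

Labor force = 10,195 + 992 = 11,187.
Numerator = 992 + 57 + 407 = 1,456.
Denominator = 11,187 + 57 = 11,244.
Broad rate = 1,456 / 11,244 = 12.95%.
Headline unemployment rate = 992 / 11,187 = 8.87%.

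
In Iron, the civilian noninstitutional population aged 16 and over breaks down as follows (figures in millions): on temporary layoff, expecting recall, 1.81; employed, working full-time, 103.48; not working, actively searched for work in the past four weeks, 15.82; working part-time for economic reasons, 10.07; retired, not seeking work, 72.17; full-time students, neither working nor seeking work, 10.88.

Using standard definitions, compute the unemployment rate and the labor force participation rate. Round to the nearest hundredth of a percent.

Unemployment rate ≈ 13.44%; labor force participation rate ≈ 61.23%.

Employed = 103.48 + 10.07 = 113.55 million (anyone who worked, including part-time for economic reasons, counts as employed).
Unemployed = 1.81 + 15.82 = 17.63 million (jobless and actively searching, or on temporary layoff).
Labor force = 113.55 + 17.63 = 131.18 million.
Not in labor force = 72.17 + 10.88 = 83.05 million (those not working and not actively searching are outside the labor force).
Civilian working-age population = 131.18 + 83.05 = 214.23 million.
Unemployment rate = 17.63 / 131.18 = 13.44%.
Labor force participation rate = 131.18 / 214.23 = 61.23%.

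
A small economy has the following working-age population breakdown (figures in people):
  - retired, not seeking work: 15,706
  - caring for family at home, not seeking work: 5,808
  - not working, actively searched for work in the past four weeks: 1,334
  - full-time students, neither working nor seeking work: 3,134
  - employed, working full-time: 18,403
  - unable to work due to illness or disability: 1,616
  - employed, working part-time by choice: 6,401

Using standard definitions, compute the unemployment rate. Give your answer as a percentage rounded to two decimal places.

Unemployment rate ≈ 5.10%.

Employed = 18,403 + 6,401 = 24,804.
Unemployed = 1,334.
Labor force = 24,804 + 1,334 = 26,138.
Unemployment rate = 1,334 / 26,138 = 5.10%.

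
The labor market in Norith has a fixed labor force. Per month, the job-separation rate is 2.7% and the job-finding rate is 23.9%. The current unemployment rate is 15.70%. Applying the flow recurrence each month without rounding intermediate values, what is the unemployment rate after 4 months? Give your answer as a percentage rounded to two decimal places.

With a fixed labor force, u_{t+1} = u_t + s·(1−u_t) − f·u_t = u_t·(1−s−f) + s.
Here 1−s−f = 0.734 and s = 0.027.
u_1 = 0.157000 × 0.734 + 0.027 = 0.142238.
u_2 = 0.142238 × 0.734 + 0.027 = 0.131403.
u_3 = 0.131403 × 0.734 + 0.027 = 0.123450.
u_4 = 0.123450 × 0.734 + 0.027 = 0.117612.

Unemployment rate after four months ≈ 11.76%.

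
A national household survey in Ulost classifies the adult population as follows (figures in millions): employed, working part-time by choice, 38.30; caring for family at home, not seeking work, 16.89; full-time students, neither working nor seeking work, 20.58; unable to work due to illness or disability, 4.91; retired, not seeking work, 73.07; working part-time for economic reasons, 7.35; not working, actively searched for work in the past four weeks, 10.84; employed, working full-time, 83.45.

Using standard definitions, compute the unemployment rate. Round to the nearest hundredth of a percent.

Employed = 38.30 + 7.35 + 83.45 = 129.10 million (anyone who worked, including part-time for economic reasons, counts as employed).
Unemployed = 10.84 million.
Labor force = 129.10 + 10.84 = 139.94 million.
Unemployment rate = 10.84 / 139.94 = 7.75%.

Unemployment rate ≈ 7.75%.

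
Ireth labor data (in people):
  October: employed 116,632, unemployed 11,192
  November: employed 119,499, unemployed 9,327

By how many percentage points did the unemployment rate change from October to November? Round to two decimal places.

October: labor force = 116,632 + 11,192 = 127,824; u = 11,192/127,824 = 8.76%.
November: labor force = 119,499 + 9,327 = 128,826; u = 9,327/128,826 = 7.24%.
Change = 7.24% − 8.76% = −1.52 pp.

The unemployment rate changed by −1.52 percentage points.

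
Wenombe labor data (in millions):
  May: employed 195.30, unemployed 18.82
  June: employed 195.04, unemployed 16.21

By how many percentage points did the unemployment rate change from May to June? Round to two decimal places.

The unemployment rate changed by −1.12 percentage points.

May: labor force = 195.30 + 18.82 = 214.12; u = 18.82/214.12 = 8.79%.
June: labor force = 195.04 + 16.21 = 211.25; u = 16.21/211.25 = 7.67%.
Change = 7.67% − 8.79% = −1.12 pp.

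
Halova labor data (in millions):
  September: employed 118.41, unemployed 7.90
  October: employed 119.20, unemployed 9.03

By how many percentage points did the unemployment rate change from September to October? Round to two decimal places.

September: labor force = 118.41 + 7.90 = 126.31; u = 7.90/126.31 = 6.25%.
October: labor force = 119.20 + 9.03 = 128.23; u = 9.03/128.23 = 7.04%.
Change = 7.04% − 6.25% = +0.79 pp.

The unemployment rate changed by +0.79 percentage points.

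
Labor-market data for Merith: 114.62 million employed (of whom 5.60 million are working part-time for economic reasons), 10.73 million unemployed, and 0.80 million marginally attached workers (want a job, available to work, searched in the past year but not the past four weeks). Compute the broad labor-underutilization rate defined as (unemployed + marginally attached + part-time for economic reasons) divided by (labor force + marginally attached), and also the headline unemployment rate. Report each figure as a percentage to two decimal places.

Broad underutilization rate ≈ 13.58%; headline unemployment rate ≈ 8.56%.

Labor force = 114.62 + 10.73 = 125.35 million.
Numerator = 10.73 + 0.80 + 5.60 = 17.13 million.
Denominator = 125.35 + 0.80 = 126.15 million.
Broad rate = 17.13 / 126.15 = 13.58%.
Headline unemployment rate = 10.73 / 125.35 = 8.56%.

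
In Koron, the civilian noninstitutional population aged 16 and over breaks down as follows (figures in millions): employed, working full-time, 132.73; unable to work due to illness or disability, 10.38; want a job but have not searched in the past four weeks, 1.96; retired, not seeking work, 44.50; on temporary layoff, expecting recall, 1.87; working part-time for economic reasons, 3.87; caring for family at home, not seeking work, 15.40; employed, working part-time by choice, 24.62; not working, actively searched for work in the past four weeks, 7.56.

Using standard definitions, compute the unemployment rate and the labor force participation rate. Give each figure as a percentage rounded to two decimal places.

Employed = 132.73 + 3.87 + 24.62 = 161.22 million (anyone who worked, including part-time for economic reasons, counts as employed).
Unemployed = 1.87 + 7.56 = 9.43 million (jobless and actively searching, or on temporary layoff).
Labor force = 161.22 + 9.43 = 170.65 million.
Not in labor force = 10.38 + 1.96 + 44.50 + 15.40 = 72.24 million (those not working and not actively searching are outside the labor force — including those who want a job but have given up searching).
Civilian working-age population = 170.65 + 72.24 = 242.89 million.
Unemployment rate = 9.43 / 170.65 = 5.53%.
Labor force participation rate = 170.65 / 242.89 = 70.26%.

Unemployment rate ≈ 5.53%; labor force participation rate ≈ 70.26%.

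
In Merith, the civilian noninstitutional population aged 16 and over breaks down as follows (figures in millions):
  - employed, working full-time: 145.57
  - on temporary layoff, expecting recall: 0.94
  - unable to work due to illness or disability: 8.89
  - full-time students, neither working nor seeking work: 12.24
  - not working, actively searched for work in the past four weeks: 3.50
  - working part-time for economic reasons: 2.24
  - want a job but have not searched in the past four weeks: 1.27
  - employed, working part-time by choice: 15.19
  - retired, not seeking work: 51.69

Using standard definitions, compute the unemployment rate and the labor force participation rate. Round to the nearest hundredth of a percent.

Unemployment rate ≈ 2.65%; labor force participation rate ≈ 69.32%.

Employed = 145.57 + 2.24 + 15.19 = 163.00 million (anyone who worked, including part-time for economic reasons, counts as employed).
Unemployed = 0.94 + 3.50 = 4.44 million (jobless and actively searching, or on temporary layoff).
Labor force = 163.00 + 4.44 = 167.44 million.
Not in labor force = 8.89 + 12.24 + 1.27 + 51.69 = 74.09 million (those not working and not actively searching are outside the labor force — including those who want a job but have given up searching).
Civilian working-age population = 167.44 + 74.09 = 241.53 million.
Unemployment rate = 4.44 / 167.44 = 2.65%.
Labor force participation rate = 167.44 / 241.53 = 69.32%.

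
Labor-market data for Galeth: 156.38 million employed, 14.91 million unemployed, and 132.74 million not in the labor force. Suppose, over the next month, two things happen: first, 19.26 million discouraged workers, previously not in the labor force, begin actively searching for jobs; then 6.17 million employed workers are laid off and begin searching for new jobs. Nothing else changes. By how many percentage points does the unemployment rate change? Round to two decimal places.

Initially, labor force = 156.38 + 14.91 = 171.29 million, so u = 14.91/171.29 = 8.70%.
After the first change, unemployed and labor force both rise by 19.26 → E = 156.38, U = 34.17, labor force = 190.55 million.
After the second change, employed falls and unemployed rises by 6.17; labor force unchanged → E = 150.21, U = 40.34, labor force = 190.55 million.
New unemployment rate = 40.34 / 190.55 = 21.17%.
Change = 21.17% − 8.70% = +12.47 percentage points.

The unemployment rate changes by +12.47 percentage points.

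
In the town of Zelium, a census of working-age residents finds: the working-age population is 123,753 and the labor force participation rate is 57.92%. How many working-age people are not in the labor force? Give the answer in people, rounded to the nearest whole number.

About 52,075 are not in the labor force.

Share not in the labor force = 1 − 0.5792 = 0.4208.
Not in labor force = 0.4208 × 123,753 ≈ 52,075.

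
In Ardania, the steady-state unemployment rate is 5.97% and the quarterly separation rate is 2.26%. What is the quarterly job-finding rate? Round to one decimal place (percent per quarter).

Job-finding rate ≈ 35.6% per quarter.

From u* = s/(s+f): f = s·(1−u)/u.
f = 2.26 × (1 − 0.0597) / 0.0597 = 2.1251 / 0.0597 ≈ 35.6% per quarter.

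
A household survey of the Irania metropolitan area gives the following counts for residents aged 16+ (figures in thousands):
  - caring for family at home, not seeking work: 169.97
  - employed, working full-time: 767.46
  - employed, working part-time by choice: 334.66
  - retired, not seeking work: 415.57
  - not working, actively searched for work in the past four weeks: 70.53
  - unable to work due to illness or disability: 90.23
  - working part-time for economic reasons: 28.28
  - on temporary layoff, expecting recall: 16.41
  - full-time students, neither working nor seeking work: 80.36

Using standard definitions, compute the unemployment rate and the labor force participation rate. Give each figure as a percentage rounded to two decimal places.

Unemployment rate ≈ 7.14%; labor force participation rate ≈ 61.69%.

Employed = 767.46 + 334.66 + 28.28 = 1,130.40 thousand (anyone who worked, including part-time for economic reasons, counts as employed).
Unemployed = 70.53 + 16.41 = 86.94 thousand (jobless and actively searching, or on temporary layoff).
Labor force = 1,130.40 + 86.94 = 1,217.34 thousand.
Not in labor force = 169.97 + 415.57 + 90.23 + 80.36 = 756.13 thousand (those not working and not actively searching are outside the labor force).
Civilian working-age population = 1,217.34 + 756.13 = 1,973.47 thousand.
Unemployment rate = 86.94 / 1,217.34 = 7.14%.
Labor force participation rate = 1,217.34 / 1,973.47 = 61.69%.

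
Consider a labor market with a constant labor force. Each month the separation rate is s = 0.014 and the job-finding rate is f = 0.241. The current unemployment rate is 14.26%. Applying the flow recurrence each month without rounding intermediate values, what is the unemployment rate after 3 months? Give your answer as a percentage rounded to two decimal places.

With a fixed labor force, u_{t+1} = u_t + s·(1−u_t) − f·u_t = u_t·(1−s−f) + s.
Here 1−s−f = 0.745 and s = 0.014.
u_1 = 0.142600 × 0.745 + 0.014 = 0.120237.
u_2 = 0.120237 × 0.745 + 0.014 = 0.103577.
u_3 = 0.103577 × 0.745 + 0.014 = 0.091165.

Unemployment rate after three months ≈ 9.12%.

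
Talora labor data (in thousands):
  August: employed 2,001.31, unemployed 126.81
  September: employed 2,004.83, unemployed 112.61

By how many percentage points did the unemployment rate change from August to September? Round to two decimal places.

August: labor force = 2,001.31 + 126.81 = 2,128.12; u = 126.81/2,128.12 = 5.96%.
September: labor force = 2,004.83 + 112.61 = 2,117.44; u = 112.61/2,117.44 = 5.32%.
Change = 5.32% − 5.96% = −0.64 pp.

The unemployment rate changed by −0.64 percentage points.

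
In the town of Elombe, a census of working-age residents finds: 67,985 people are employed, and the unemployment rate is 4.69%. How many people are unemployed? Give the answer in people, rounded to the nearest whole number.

Let U be the number unemployed. The labor force is E + U, and U/(E+U) = 0.0469.
So U = 0.0469 × 67,985 / (1 − 0.0469) = 3188.50 / 0.9531 ≈ 3,345.

About 3,345 are unemployed.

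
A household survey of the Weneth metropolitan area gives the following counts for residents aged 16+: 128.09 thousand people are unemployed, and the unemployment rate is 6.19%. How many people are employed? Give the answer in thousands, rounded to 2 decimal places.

About 1,941.22 thousand are employed.

Labor force = U / u = 128.09 / 0.0619 ≈ 2,069.31 thousand.
Employed = labor force − unemployed = 2,069.31 − 128.09 = 1,941.22 thousand.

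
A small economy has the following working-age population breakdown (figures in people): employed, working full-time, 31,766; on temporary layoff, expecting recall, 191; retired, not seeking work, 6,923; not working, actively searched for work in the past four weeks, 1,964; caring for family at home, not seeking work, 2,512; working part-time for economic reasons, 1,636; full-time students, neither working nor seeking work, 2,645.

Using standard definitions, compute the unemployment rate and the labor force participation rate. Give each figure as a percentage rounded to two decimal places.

Unemployment rate ≈ 6.06%; labor force participation rate ≈ 74.64%.

Employed = 31,766 + 1,636 = 33,402 (anyone who worked, including part-time for economic reasons, counts as employed).
Unemployed = 191 + 1,964 = 2,155 (jobless and actively searching, or on temporary layoff).
Labor force = 33,402 + 2,155 = 35,557.
Not in labor force = 6,923 + 2,512 + 2,645 = 12,080 (those not working and not actively searching are outside the labor force).
Civilian working-age population = 35,557 + 12,080 = 47,637.
Unemployment rate = 2,155 / 35,557 = 6.06%.
Labor force participation rate = 35,557 / 47,637 = 74.64%.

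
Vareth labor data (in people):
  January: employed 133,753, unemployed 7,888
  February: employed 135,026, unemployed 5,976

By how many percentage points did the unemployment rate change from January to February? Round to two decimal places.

January: labor force = 133,753 + 7,888 = 141,641; u = 7,888/141,641 = 5.57%.
February: labor force = 135,026 + 5,976 = 141,002; u = 5,976/141,002 = 4.24%.
Change = 4.24% − 5.57% = −1.33 pp.

The unemployment rate changed by −1.33 percentage points.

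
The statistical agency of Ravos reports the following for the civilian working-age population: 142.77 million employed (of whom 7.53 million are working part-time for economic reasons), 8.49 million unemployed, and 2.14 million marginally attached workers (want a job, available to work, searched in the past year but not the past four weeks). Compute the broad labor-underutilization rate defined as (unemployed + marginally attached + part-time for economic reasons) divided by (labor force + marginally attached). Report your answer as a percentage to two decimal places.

Labor force = 142.77 + 8.49 = 151.26 million.
Numerator = 8.49 + 2.14 + 7.53 = 18.16 million.
Denominator = 151.26 + 2.14 = 153.40 million.
Broad rate = 18.16 / 153.40 = 11.84%.

Broad underutilization rate ≈ 11.84%.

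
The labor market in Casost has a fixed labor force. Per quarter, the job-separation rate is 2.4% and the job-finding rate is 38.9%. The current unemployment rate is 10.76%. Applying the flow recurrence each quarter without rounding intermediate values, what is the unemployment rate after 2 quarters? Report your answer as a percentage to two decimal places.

Unemployment rate after two quarters ≈ 7.52%.

With a fixed labor force, u_{t+1} = u_t + s·(1−u_t) − f·u_t = u_t·(1−s−f) + s.
Here 1−s−f = 0.587 and s = 0.024.
u_1 = 0.107600 × 0.587 + 0.024 = 0.087161.
u_2 = 0.087161 × 0.587 + 0.024 = 0.075164.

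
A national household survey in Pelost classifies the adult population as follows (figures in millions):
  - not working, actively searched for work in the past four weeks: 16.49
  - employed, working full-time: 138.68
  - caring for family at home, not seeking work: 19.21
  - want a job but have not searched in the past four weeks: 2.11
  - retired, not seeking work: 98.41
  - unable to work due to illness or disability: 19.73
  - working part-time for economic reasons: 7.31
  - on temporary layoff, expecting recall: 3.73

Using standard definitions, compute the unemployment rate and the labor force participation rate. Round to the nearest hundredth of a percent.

Unemployment rate ≈ 12.17%; labor force participation rate ≈ 54.38%.

Employed = 138.68 + 7.31 = 145.99 million (anyone who worked, including part-time for economic reasons, counts as employed).
Unemployed = 16.49 + 3.73 = 20.22 million (jobless and actively searching, or on temporary layoff).
Labor force = 145.99 + 20.22 = 166.21 million.
Not in labor force = 19.21 + 2.11 + 98.41 + 19.73 = 139.46 million (those not working and not actively searching are outside the labor force — including those who want a job but have given up searching).
Civilian working-age population = 166.21 + 139.46 = 305.67 million.
Unemployment rate = 20.22 / 166.21 = 12.17%.
Labor force participation rate = 166.21 / 305.67 = 54.38%.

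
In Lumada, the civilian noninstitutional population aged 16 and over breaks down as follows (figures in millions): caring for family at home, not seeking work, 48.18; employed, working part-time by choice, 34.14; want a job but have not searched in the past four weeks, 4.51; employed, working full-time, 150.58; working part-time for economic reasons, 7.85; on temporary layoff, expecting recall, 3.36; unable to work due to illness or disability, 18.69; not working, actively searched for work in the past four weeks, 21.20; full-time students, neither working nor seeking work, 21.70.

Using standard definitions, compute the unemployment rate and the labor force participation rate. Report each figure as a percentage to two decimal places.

Unemployment rate ≈ 11.31%; labor force participation rate ≈ 69.99%.

Employed = 34.14 + 150.58 + 7.85 = 192.57 million (anyone who worked, including part-time for economic reasons, counts as employed).
Unemployed = 3.36 + 21.20 = 24.56 million (jobless and actively searching, or on temporary layoff).
Labor force = 192.57 + 24.56 = 217.13 million.
Not in labor force = 48.18 + 4.51 + 18.69 + 21.70 = 93.08 million (those not working and not actively searching are outside the labor force — including those who want a job but have given up searching).
Civilian working-age population = 217.13 + 93.08 = 310.21 million.
Unemployment rate = 24.56 / 217.13 = 11.31%.
Labor force participation rate = 217.13 / 310.21 = 69.99%.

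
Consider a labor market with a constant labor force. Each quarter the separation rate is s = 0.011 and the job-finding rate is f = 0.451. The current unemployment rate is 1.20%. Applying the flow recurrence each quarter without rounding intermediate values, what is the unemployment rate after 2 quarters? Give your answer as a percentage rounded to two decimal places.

Unemployment rate after two quarters ≈ 2.04%.

With a fixed labor force, u_{t+1} = u_t + s·(1−u_t) − f·u_t = u_t·(1−s−f) + s.
Here 1−s−f = 0.538 and s = 0.011.
u_1 = 0.012000 × 0.538 + 0.011 = 0.017456.
u_2 = 0.017456 × 0.538 + 0.011 = 0.020391.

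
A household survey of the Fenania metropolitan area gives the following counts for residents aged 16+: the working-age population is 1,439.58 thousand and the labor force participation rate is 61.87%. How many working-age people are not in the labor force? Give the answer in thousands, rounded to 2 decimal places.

Share not in the labor force = 1 − 0.6187 = 0.3813.
Not in labor force = 0.3813 × 1,439.58 ≈ 548.91 thousand.

About 548.91 thousand are not in the labor force.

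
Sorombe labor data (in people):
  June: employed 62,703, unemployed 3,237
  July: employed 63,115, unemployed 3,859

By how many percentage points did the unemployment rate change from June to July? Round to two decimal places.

June: labor force = 62,703 + 3,237 = 65,940; u = 3,237/65,940 = 4.91%.
July: labor force = 63,115 + 3,859 = 66,974; u = 3,859/66,974 = 5.76%.
Change = 5.76% − 4.91% = +0.85 pp.

The unemployment rate changed by +0.85 percentage points.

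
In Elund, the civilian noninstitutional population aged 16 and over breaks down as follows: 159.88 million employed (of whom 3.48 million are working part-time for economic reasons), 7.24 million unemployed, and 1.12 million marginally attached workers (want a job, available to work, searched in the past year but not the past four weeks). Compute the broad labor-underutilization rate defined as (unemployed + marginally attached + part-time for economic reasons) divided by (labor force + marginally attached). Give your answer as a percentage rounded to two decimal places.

Broad underutilization rate ≈ 7.04%.

Labor force = 159.88 + 7.24 = 167.12 million.
Numerator = 7.24 + 1.12 + 3.48 = 11.84 million.
Denominator = 167.12 + 1.12 = 168.24 million.
Broad rate = 11.84 / 168.24 = 7.04%.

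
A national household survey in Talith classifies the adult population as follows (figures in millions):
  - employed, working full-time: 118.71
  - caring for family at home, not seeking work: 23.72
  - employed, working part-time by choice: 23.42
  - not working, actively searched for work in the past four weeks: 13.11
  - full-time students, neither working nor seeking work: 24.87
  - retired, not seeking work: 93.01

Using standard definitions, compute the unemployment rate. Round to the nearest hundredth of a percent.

Unemployment rate ≈ 8.44%.

Employed = 118.71 + 23.42 = 142.13 million.
Unemployed = 13.11 million.
Labor force = 142.13 + 13.11 = 155.24 million.
Unemployment rate = 13.11 / 155.24 = 8.44%.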